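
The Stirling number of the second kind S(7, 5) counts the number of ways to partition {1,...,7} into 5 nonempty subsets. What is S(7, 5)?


Using the explicit formula S(n,k) = (1/k!) sum_{j=0}^{k} (-1)^(k-j) C(k,j) j^n:
S(7, 5) = 140
Equivalently, S(n,k) is n! times the coefficient of x^n in the EGF (e^x - 1)^k / k!.

140


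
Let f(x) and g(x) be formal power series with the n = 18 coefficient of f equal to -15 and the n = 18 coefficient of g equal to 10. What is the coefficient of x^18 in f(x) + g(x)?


Addition of formal power series is termwise.
The coefficient of x^18 in f + g = -15 + 10
= -5

-5


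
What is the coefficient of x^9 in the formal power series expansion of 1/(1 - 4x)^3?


The general identity 1/(1 - c x)^r = sum_{k>=0} c^k C(k + r - 1, r - 1) x^k follows by substituting y = c x into 1/(1 - y)^r = sum_{k>=0} C(k + r - 1, r - 1) y^k.
For c = 4, r = 3, k = 9:
4^9 * C(11, 2) = 262144 * 55 = 14417920.

14417920


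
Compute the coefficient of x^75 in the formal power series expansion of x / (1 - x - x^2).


Let f(x) = sum_{k>=0} a_k x^k. Multiplying f(x) * (1 - x - x^2) = x and matching coefficients gives a_0 = 0, a_1 = 1, and a_k = a_{k-1} + a_{k-2} for k >= 2. These are the Fibonacci numbers F_k.
Iterating from F_0 = 0, F_1 = 1:
F_0=0, F_1=1, F_2=1, F_3=2, F_4=3, F_5=5, F_6=8, F_7=13, F_8=21, F_9=34, ...
F_75 = 2111485077978050.

2111485077978050


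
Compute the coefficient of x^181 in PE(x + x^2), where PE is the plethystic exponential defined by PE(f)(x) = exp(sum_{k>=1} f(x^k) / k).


With f(x) = x + x^2, the exponent is sum_{k>=1} (x^k + x^(2k)) / k = -ln(1 - x) - ln(1 - x^2). Exponentiating:
PE(x + x^2) = 1 / ((1 - x)(1 - x^2)).
This is the generating function for partitions of n into parts of size 1 or 2. The number of 2's can be any j in 0..90, and the rest are 1's, so
[x^181] = floor(181/2) + 1 = 91.

91


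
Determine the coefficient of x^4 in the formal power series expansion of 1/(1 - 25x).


The geometric series identity gives 1/(1 - c x) = sum_{k>=0} c^k x^k, so the coefficient of x^k is c^k.
Here c = 25 and k = 4.
Computing: 25^4 = 390625

390625


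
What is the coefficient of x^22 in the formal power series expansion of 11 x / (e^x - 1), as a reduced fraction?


The exponential generating function for Bernoulli numbers is
x / (e^x - 1) = sum_{k>=0} B_k x^k / k!.
So the coefficient of x^22 in 11 x / (e^x - 1) is 11 B_22 / 22!.
Computing: B_22 = 854513/138, 22! = 1124000727777607680000, giving
11 * 854513/138 / 1124000727777607680000 = 77683/1281918185399255040000.

77683/1281918185399255040000


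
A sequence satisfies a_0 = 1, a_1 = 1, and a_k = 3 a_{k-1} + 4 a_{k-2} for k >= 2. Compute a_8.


The characteristic equation is t^2 - 3 t - 4 = 0, with roots r_1 = 4 and r_2 = -1 (so c_1 = r_1 + r_2, c_2 = -r_1 r_2 as required).
One can use the closed form a_n = A r_1^n + B r_2^n, but direct iteration is more reliable:
a_0 = 1, a_1 = 1, a_2 = 7, a_3 = 25, a_4 = 103, a_5 = 409, a_6 = 1639, a_7 = 6553, a_8 = 26215.
So a_8 = 26215.

26215


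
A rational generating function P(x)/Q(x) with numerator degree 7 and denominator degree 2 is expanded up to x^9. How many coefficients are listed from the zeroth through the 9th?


Expanding up to x^9 gives the coefficients for x^0, x^1, ..., x^9.
That is 9 + 1 = 10 coefficients in total.

10


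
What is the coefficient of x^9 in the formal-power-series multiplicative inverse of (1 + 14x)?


The inverse is 1/(1 + 14x). Apply the geometric identity 1/(1 - y) = sum_{k>=0} y^k with y = -14x:
1/(1 + 14x) = sum_{k>=0} (-14)^k x^k.
So the coefficient of x^9 is (-14)^9 = -20661046784.

-20661046784


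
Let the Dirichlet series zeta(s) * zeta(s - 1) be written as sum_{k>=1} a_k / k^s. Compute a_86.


Convolution gives a_k = sum_{d | k} d * 1 = sum_{d | k} d = sigma(k), the sum of positive divisors of k.
For k = 86, the divisors are 1, 2, 43, 86, so
sigma(86) = 1 + 2 + 43 + 86 = 132.

132


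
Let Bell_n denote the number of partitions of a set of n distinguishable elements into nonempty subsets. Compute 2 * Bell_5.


Bell_5 can be computed from the Bell triangle or from Dobinski's identity Bell_n = (1/e) * sum_{k>=0} k^n / k!.
Computing Bell_5 = 52.
Then 2 * 52 = 104.

104


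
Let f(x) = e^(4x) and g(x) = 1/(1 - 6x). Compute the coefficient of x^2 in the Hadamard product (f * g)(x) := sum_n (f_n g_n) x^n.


Expanding: f_k = 4^k/k! (from e^(4x)) and g_k = 6^k (from 1/(1 - 6x)). So the Hadamard coefficient (f * g)_k = 4^k 6^k / k! = (24)^k / k!.
For k = 2: 24^2/2! = 576/2 = 288.

288


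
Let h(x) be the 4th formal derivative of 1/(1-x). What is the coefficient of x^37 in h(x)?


Differentiating 4 times: d^4/dx^4 [1/(1-x)] = 4!/(1-x)^5.
The expansion 1/(1-x)^5 = sum_{k>=0} C(k+4, 4) x^k, so the coefficient of x^n in 4!/(1-x)^5 is 4! * C(n+4, 4).
For n = 37: 24 * C(41, 4) = 24 * 101270 = 2430480

2430480


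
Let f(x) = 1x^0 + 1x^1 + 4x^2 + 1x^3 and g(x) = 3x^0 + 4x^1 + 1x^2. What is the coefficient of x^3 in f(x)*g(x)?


Cauchy product at x^3:
1*1 + 4*4 + 1*3
= 20

20


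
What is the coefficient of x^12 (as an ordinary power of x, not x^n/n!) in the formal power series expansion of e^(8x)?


The exponential series is e^y = sum_{k>=0} y^k / k!. Substituting y = 8x gives
e^(8x) = sum_{k>=0} 8^k x^k / k!.
So the coefficient of x^n is a^n/n! with a = 8, n = 12:
8^12 / 12! = 68719476736/479001600 = 67108864/467775

67108864/467775


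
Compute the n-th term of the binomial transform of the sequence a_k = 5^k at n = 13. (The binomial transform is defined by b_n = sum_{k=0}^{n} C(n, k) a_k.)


With a_k = 5^k, b_n = sum_{k=0}^{n} C(n, k) 5^k = (1 + 5)^n by the binomial theorem.
For n = 13: (1 + 5)^13 = 6^13 = 13060694016.

13060694016


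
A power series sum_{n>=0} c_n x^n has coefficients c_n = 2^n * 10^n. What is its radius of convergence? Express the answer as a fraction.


By the root test (Cauchy-Hadamard), the radius is R = 1 / limsup_n |c_n|^(1/n).
Here |c_n|^(1/n) = (2^n * 10^n)^(1/n) = 2 * 10 = 20 for all n.
So R = 1/20 = 1/20.

1/20


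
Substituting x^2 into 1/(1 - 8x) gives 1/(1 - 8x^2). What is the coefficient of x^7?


Since 1/(1 - 8x^2) only has even powers of x,
the coefficient of x^7 (odd) is 0.

0


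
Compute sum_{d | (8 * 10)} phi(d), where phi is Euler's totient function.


First, 8 * 10 = 80. One classical identity is sum_{d | n} phi(d) = n (each k in [1, n] has a unique gcd with n, and among the k's with gcd(k, n) = n/d there are phi(d) of them). So the sum equals 80. We also verify directly:
Divisors of 80: 1, 2, 4, 5, 8, 10, 16, 20, 40, 80.
phi values: 1, 1, 2, 4, 4, 4, 8, 8, 16, 32.
Sum = 80.

80


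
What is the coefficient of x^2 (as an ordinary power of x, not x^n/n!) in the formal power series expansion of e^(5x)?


The exponential series is e^y = sum_{k>=0} y^k / k!. Substituting y = 5x gives
e^(5x) = sum_{k>=0} 5^k x^k / k!.
So the coefficient of x^n is a^n/n! with a = 5, n = 2:
5^2 / 2! = 25/2 = 25/2

25/2


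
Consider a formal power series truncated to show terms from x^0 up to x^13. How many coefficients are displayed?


From x^0 to x^13 inclusive, the count is 13 - 0 + 1 = 14.

14


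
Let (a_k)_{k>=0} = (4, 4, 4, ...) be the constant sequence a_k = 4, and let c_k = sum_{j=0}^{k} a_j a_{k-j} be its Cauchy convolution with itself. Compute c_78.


Since a_j = 4 for all j >= 0, the convolution sum becomes
c_k = sum_{j=0}^{k} 4 * 4 = 16 * (k + 1).
Equivalently, the generating function of (a_k) is 4/(1 - x) and its square is 16/(1 - x)^2 = sum_{k>=0} 16(k + 1) x^k.
For k = 78: 16 * 79 = 1264.

1264


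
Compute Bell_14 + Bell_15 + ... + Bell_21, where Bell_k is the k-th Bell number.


Recall Bell_k counts set partitions of a k-set (with Bell_0 = 1 by convention).
Bell_14 through Bell_21: 190899322, 1382958545, 10480142147, 82864869804, 682076806159, 5832742205057, 51724158235372, 474869816156751
Sum = 190899322 + 1382958545 + 10480142147 + 82864869804 + 682076806159 + 5832742205057 + 51724158235372 + 474869816156751 = 533203712273157.

533203712273157


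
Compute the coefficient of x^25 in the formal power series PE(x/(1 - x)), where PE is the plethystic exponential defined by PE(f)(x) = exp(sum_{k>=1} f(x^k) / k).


For f(x) = x/(1 - x) we have
sum_{k>=1} f(x^k) / k = sum_{k>=1} (1/k) * x^k / (1 - x^k) = sum_{k, m >= 1} x^(k m) / k,
which after exponentiating simplifies to
PE(x/(1 - x)) = prod_{k>=1} 1 / (1 - x^k).
This is the generating function for the partition function p(n), so the coefficient of x^25 is p(25).
Computing p(25) by dynamic programming over parts 1, 2, ..., 25: p(25) = 1958.

1958


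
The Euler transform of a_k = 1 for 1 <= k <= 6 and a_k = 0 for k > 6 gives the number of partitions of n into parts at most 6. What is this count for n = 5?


Partitions of 5 into parts at most 6:
Using generating function (1-x)^(-1)(1-x^2)^(-1)...(1-x^6)^(-1),
the coefficient of x^5 = 7

7


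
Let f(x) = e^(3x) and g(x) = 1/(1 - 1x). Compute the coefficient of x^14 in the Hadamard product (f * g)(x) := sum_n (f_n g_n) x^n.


Expanding: f_k = 3^k/k! (from e^(3x)) and g_k = 1^k (from 1/(1 - 1x)). So the Hadamard coefficient (f * g)_k = 3^k 1^k / k! = (3)^k / k!.
For k = 14: 3^14/14! = 4782969/87178291200 = 19683/358758400.

19683/358758400


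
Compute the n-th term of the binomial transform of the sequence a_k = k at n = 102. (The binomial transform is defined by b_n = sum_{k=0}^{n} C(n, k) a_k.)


With a_k = k, b_n = sum_{k=0}^{n} C(n, k) k. Using k * C(n, k) = n * C(n-1, k-1) gives b_n = n * sum_{k>=1} C(n-1, k-1) = n * 2^(n-1).
For n = 102: 102 * 2^101 = 102 * 2535301200456458802993406410752 = 258600722446558797905327453896704.

258600722446558797905327453896704


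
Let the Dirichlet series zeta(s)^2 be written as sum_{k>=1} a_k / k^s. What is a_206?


The Dirichlet convolution of the constant function 1 with itself gives (1 * 1)(k) = sum_{d | k} 1 = d(k), the number of positive divisors of k.
Since zeta(s) = sum_{k>=1} 1/k^s, we have zeta(s)^2 = sum_{k>=1} d(k)/k^s, so a_k = d(k).
For k = 206: the divisors are 1, 2, 103, 206.
Count = 4.

4


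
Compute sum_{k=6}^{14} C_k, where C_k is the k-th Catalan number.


C_6 through C_14: 132, 429, 1430, 4862, 16796, 58786, 208012, 742900, 2674440
Sum = 132 + 429 + 1430 + 4862 + 16796 + 58786 + 208012 + 742900 + 2674440
= 3707787

3707787


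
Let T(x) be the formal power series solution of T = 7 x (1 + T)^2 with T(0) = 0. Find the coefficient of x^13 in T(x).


Apply the Lagrange inversion formula: if T = 7 x * phi(T) with phi(t) = (1 + t)^2, then [x^n] T = 7^n * (1/n) [t^(n-1)] phi(t)^n = 7^n * (1/n) [t^(n-1)] (1 + t)^(2n) = 7^n * (1/n) C(2n, n-1).
Using the identity C(2n, n-1) = C(2n, n) * n / (n+1), the unscaled factor equals C(2n, n) / (n+1) = C_n, the n-th Catalan number.
For n = 13: C_13 = C(26, 13) / 14 = 10400600/14 = 742900.
With the 7^13 = 96889010407 factor, the coefficient is 96889010407 * 742900 = 71978845831360300.

71978845831360300


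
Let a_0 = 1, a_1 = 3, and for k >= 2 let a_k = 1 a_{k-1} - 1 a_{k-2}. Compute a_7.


Iterating the recurrence forward:
a_0 = 1
a_1 = 3
a_2 = 1*3 - 1*1 = 2
a_3 = 1*2 - 1*3 = -1
a_4 = 1*-1 - 1*2 = -3
a_5 = 1*-3 - 1*-1 = -2
a_6 = 1*-2 - 1*-3 = 1
a_7 = 1*1 - 1*-2 = 3
So a_7 = 3.

3


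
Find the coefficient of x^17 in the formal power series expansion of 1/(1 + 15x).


Write 1/(1 + c x) = 1/(1 - (-c) x) and apply the geometric-series identity
1/(1 - y) = sum_{k>=0} y^k to get 1/(1 + c x) = sum_{k>=0} (-c)^k x^k.
So the coefficient of x^k is (-c)^k = (-1)^k * c^k.
Here c = 15 and k = 17:
(-15)^17 = -1 * 98526125335693359375 = -98526125335693359375

-98526125335693359375


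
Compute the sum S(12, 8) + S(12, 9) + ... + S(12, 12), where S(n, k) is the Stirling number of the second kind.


By definition, S(n, k) counts partitions of an n-set into exactly k nonempty blocks.
Computing row n = 12 for k = 8..12:
S(12, k): 159027, 22275, 1705, 66, 1
Sum = 183074.

183074


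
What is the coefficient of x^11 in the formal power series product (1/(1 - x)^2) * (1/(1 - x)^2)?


Combine the factors: (1/(1 - x)^2) * (1/(1 - x)^2) = 1/(1 - x)^4.
Then use 1/(1 - x)^r = sum_{k>=0} C(k + r - 1, r - 1) x^k with r = 4 and k = 11:
C(14, 3) = 364.

364


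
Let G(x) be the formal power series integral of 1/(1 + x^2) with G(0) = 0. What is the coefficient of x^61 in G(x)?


1/(1 + x^2) = sum_{j>=0} (-1)^j x^(2j). Integrating termwise with G(0) = 0:
G(x) = sum_{j>=0} (-1)^j x^(2j+1) / (2j+1) = arctan(x).
Only odd powers are nonzero. For x^61 write 61 = 2*30 + 1, giving
(-1)^30 / 61 = 1/61 = 1/61.

1/61


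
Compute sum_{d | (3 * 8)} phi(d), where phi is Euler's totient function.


First, 3 * 8 = 24. One classical identity is sum_{d | n} phi(d) = n (each k in [1, n] has a unique gcd with n, and among the k's with gcd(k, n) = n/d there are phi(d) of them). So the sum equals 24. We also verify directly:
Divisors of 24: 1, 2, 3, 4, 6, 8, 12, 24.
phi values: 1, 1, 2, 2, 2, 4, 4, 8.
Sum = 24.

24


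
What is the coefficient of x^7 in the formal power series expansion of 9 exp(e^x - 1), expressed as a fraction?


exp(e^x - 1) is the exponential generating function for the Bell numbers Bell_k: exp(e^x - 1) = sum_{k>=0} Bell_k x^k / k!.
So the coefficient of x^7 in 9 exp(e^x - 1) is 9 Bell_7 / 7!.
Computing: Bell_7 = 877 and 7! = 5040, giving
9 * 877/5040 = 877/560.

877/560


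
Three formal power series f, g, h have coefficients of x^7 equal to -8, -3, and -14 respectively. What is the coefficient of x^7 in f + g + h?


Series addition is componentwise:
-8 + -3 + -14
= -25

-25


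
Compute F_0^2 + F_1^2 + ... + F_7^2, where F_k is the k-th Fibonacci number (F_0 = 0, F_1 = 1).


There is a standard identity sum_{k=0}^{N} F_k^2 = F_N * F_{N+1} (proved inductively from the telescoping relation F_k^2 = F_k F_{k+1} - F_{k-1} F_k). Then
sum_{k=0}^{7} F_k^2 = F_7 F_8 - F_0 F_0.
Computing: F_7 = 13, F_8 = 21.
Sum = 13 * 21 = 273.

273


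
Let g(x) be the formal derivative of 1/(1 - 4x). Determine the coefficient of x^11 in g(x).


Differentiate termwise: d/dx sum_{k>=0} 4^k x^k = sum_{k>=1} k 4^k x^(k-1) = sum_{j>=0} (j+1) 4^(j+1) x^j.
Equivalently, d/dx [1/(1 - 4x)] = 4/(1 - 4x)^2.
For j = 11: 12 * 4^12 = 12 * 16777216 = 201326592.

201326592


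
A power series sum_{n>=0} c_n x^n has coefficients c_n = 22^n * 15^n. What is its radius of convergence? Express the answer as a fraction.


By the root test (Cauchy-Hadamard), the radius is R = 1 / limsup_n |c_n|^(1/n).
Here |c_n|^(1/n) = (22^n * 15^n)^(1/n) = 22 * 15 = 330 for all n.
So R = 1/330 = 1/330.

1/330


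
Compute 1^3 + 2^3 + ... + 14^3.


This power sum has a closed form given by Faulhaber's formula
sum_{k=1}^{m} k^p = (1 / (p + 1)) * sum_{j=0}^{p} C(p + 1, j) B_j m^(p + 1 - j),
but for small m direct computation is fastest:
1 + 8 + 27 + 64 + 125 + 216 + 343 + 512 + 729 + 1000 + 1331 + 1728 + 2197 + 2744 = 11025.

11025


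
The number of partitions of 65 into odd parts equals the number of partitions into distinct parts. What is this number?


Computing partitions of 65 into odd parts (1, 3, 5, ...):
Using the generating function prod_{k>=0} 1/(1-x^(2k+1)),
the count is 18200

18200


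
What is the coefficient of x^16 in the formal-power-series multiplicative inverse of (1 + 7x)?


The inverse is 1/(1 + 7x). Apply the geometric identity 1/(1 - y) = sum_{k>=0} y^k with y = -7x:
1/(1 + 7x) = sum_{k>=0} (-7)^k x^k.
So the coefficient of x^16 is (-7)^16 = 33232930569601.

33232930569601


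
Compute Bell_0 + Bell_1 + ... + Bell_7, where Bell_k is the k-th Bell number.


Recall Bell_k counts set partitions of a k-set (with Bell_0 = 1 by convention).
Bell_0 through Bell_7: 1, 1, 2, 5, 15, 52, 203, 877
Sum = 1 + 1 + 2 + 5 + 15 + 52 + 203 + 877 = 1156.

1156


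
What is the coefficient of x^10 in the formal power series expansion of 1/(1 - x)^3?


The expansion 1/(1 - x)^r = sum_{k>=0} C(k + r - 1, r - 1) x^k follows from the multiset / negative-binomial theorem (or from repeated differentiation of the geometric series).
For r = 3 and k = 10:
C(12, 2) = 479001600 / (2 * 3628800) = 66.

66


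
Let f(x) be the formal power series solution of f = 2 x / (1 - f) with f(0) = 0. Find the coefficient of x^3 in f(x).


Apply Lagrange inversion: f = 2 x * phi(f) with phi(t) = 1/(1 - t), so
[x^n] f = 2^n * (1/n) [t^(n-1)] phi(t)^n = 2^n * (1/n) [t^(n-1)] (1 - t)^(-n) = 2^n * (1/n) C(2n - 2, n - 1) = 2^n * C_{n-1}.
For n = 3: C_2 = C(4, 2) / 3 = 6/3 = 2.
With the 2^3 = 8 factor, the coefficient is 8 * 2 = 16.

16


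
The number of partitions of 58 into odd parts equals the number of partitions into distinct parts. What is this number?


Computing partitions of 58 into odd parts (1, 3, 5, ...):
Using the generating function prod_{k>=0} 1/(1-x^(2k+1)),
the count is 8808

8808


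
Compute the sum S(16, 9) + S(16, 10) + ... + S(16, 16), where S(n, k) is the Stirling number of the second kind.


By definition, S(n, k) counts partitions of an n-set into exactly k nonempty blocks.
Computing row n = 16 for k = 9..16:
S(16, k): 820784250, 193754990, 28936908, 2757118, 165620, 6020, 120, 1
Sum = 1046405027.

1046405027


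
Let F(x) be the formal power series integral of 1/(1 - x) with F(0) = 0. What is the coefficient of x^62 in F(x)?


1/(1 - x) = sum_{k>=0} x^k. Integrating termwise and using F(0) = 0 gives
F(x) = sum_{k>=0} x^(k+1) / (k+1) = sum_{m>=1} x^m / m = -ln(1 - x).
So the coefficient of x^62 is 1/62 = 1/62.

1/62


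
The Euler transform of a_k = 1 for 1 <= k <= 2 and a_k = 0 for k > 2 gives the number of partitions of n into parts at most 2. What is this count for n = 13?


Partitions of 13 into parts at most 2:
Using generating function (1-x)^(-1)(1-x^2)^(-1),
the coefficient of x^13 = 7

7


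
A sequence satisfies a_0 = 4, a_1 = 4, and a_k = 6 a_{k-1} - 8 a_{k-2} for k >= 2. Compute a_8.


The characteristic equation is t^2 - 6 t + 8 = 0, with roots r_1 = 4 and r_2 = 2 (so c_1 = r_1 + r_2, c_2 = -r_1 r_2 as required).
One can use the closed form a_n = A r_1^n + B r_2^n, but direct iteration is more reliable:
a_0 = 4, a_1 = 4, a_2 = -8, a_3 = -80, a_4 = -416, a_5 = -1856, a_6 = -7808, a_7 = -32000, a_8 = -129536.
So a_8 = -129536.

-129536


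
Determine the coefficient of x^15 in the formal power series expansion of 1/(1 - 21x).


The geometric series identity gives 1/(1 - c x) = sum_{k>=0} c^k x^k, so the coefficient of x^k is c^k.
Here c = 21 and k = 15.
Computing: 21^15 = 68122318582951682301

68122318582951682301


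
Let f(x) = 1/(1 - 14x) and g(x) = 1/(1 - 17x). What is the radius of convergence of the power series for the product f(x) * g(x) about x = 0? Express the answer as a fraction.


The radius of 1/(1 - 14x) is 1/14 (nearest singularity at x = 1/14), and the radius of 1/(1 - 17x) is 1/17.
The product f(x)*g(x) = 1/((1 - 14x)(1 - 17x)) has singularities at both 1/14 and 1/17, so its radius of convergence is the distance to the nearest one:
min(1/14, 1/17) = 1/17.

1/17


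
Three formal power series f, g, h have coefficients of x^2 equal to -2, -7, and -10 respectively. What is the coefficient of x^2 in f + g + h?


Series addition is componentwise:
-2 + -7 + -10
= -19

-19


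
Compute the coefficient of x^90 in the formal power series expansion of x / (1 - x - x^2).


Let f(x) = sum_{k>=0} a_k x^k. Multiplying f(x) * (1 - x - x^2) = x and matching coefficients gives a_0 = 0, a_1 = 1, and a_k = a_{k-1} + a_{k-2} for k >= 2. These are the Fibonacci numbers F_k.
Iterating from F_0 = 0, F_1 = 1:
F_0=0, F_1=1, F_2=1, F_3=2, F_4=3, F_5=5, F_6=8, F_7=13, F_8=21, F_9=34, ...
F_90 = 2880067194370816120.

2880067194370816120


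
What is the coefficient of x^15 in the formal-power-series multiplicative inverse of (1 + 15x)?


The inverse is 1/(1 + 15x). Apply the geometric identity 1/(1 - y) = sum_{k>=0} y^k with y = -15x:
1/(1 + 15x) = sum_{k>=0} (-15)^k x^k.
So the coefficient of x^15 is (-15)^15 = -437893890380859375.

-437893890380859375


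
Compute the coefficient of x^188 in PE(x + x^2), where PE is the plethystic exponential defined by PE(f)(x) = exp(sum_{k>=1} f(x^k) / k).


With f(x) = x + x^2, the exponent is sum_{k>=1} (x^k + x^(2k)) / k = -ln(1 - x) - ln(1 - x^2). Exponentiating:
PE(x + x^2) = 1 / ((1 - x)(1 - x^2)).
This is the generating function for partitions of n into parts of size 1 or 2. The number of 2's can be any j in 0..94, and the rest are 1's, so
[x^188] = floor(188/2) + 1 = 95.

95


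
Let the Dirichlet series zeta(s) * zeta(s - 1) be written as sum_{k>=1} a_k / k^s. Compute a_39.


Convolution gives a_k = sum_{d | k} d * 1 = sum_{d | k} d = sigma(k), the sum of positive divisors of k.
For k = 39, the divisors are 1, 3, 13, 39, so
sigma(39) = 1 + 3 + 13 + 39 = 56.

56


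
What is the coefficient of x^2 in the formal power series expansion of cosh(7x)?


The Maclaurin series is cosh(t) = sum_{m>=0} t^(2m) / (2m)!, so substituting t = 7x, only even powers of x are nonzero, with coefficient of x^(2m) equal to 7^(2m) / (2m)!.
For x^2 the coefficient is 7^2/2! = 49/2 = 49/2.

49/2


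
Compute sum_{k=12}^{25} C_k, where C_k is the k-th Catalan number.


C_12 through C_25: 208012, 742900, 2674440, 9694845, 35357670, 129644790, 477638700, 1767263190, 6564120420, 24466267020, 91482563640, 343059613650, 1289904147324, 4861946401452
Sum = 208012 + 742900 + 2674440 + 9694845 + 35357670 + 129644790 + 477638700 + 1767263190 + 6564120420 + 24466267020 + 91482563640 + 343059613650 + 1289904147324 + 4861946401452
= 6619846338053

6619846338053


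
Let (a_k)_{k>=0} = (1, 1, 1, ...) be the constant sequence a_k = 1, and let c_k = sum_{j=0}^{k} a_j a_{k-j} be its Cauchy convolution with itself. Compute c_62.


Since a_j = 1 for all j >= 0, the convolution sum becomes
c_k = sum_{j=0}^{k} 1 * 1 = 1 * (k + 1).
Equivalently, the generating function of (a_k) is 1/(1 - x) and its square is 1/(1 - x)^2 = sum_{k>=0} 1(k + 1) x^k.
For k = 62: 1 * 63 = 63.

63


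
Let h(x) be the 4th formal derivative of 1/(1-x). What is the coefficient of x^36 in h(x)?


Differentiating 4 times: d^4/dx^4 [1/(1-x)] = 4!/(1-x)^5.
The expansion 1/(1-x)^5 = sum_{k>=0} C(k+4, 4) x^k, so the coefficient of x^n in 4!/(1-x)^5 is 4! * C(n+4, 4).
For n = 36: 24 * C(40, 4) = 24 * 91390 = 2193360

2193360


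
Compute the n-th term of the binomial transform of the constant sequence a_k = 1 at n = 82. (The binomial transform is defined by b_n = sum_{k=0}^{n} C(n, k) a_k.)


With a_k = 1 for all k, b_n = sum_{k=0}^{n} C(n, k) = 2^n by the binomial theorem.
For n = 82: 2^82 = 4835703278458516698824704.

4835703278458516698824704


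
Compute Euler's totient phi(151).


phi(n) counts integers in [1, n] coprime to n. Using the multiplicative formula phi(n) = n * prod_{p | n} (1 - 1/p):
151 = 151, so
phi(151) = 151 * (1 - 1/151) = 150.

150


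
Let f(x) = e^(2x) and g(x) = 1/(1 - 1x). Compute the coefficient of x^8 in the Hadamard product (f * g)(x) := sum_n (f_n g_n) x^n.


Expanding: f_k = 2^k/k! (from e^(2x)) and g_k = 1^k (from 1/(1 - 1x)). So the Hadamard coefficient (f * g)_k = 2^k 1^k / k! = (2)^k / k!.
For k = 8: 2^8/8! = 256/40320 = 2/315.

2/315


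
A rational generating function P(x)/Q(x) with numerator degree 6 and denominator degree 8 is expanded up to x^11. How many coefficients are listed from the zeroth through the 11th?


Expanding up to x^11 gives the coefficients for x^0, x^1, ..., x^11.
That is 11 + 1 = 12 coefficients in total.

12


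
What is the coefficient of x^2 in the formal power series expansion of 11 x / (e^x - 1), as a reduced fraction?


The exponential generating function for Bernoulli numbers is
x / (e^x - 1) = sum_{k>=0} B_k x^k / k!.
So the coefficient of x^2 in 11 x / (e^x - 1) is 11 B_2 / 2!.
Computing: B_2 = 1/6, 2! = 2, giving
11 * 1/6 / 2 = 11/12.

11/12


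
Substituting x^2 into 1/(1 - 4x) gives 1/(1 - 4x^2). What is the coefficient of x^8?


The coefficient of x^(2m) in 1/(1 - 4x^2) is 4^m.
With n = 8 = 2*4, the coefficient is 4^4 = 256.

256


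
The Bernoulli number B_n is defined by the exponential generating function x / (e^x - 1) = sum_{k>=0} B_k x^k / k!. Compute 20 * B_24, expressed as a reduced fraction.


Bernoulli numbers can also be computed recursively via B_0 = 1 and sum_{j=0}^{m} C(m+1, j) B_j = 0 for m >= 1. Odd-index Bernoulli numbers vanish for k >= 3.
Computing B_24 = -236364091/2730, so 20 * B_24 = 20 * -236364091/2730 = -472728182/273.

-472728182/273


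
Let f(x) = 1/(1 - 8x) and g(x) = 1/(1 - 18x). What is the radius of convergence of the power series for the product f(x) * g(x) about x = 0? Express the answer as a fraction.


The radius of 1/(1 - 8x) is 1/8 (nearest singularity at x = 1/8), and the radius of 1/(1 - 18x) is 1/18.
The product f(x)*g(x) = 1/((1 - 8x)(1 - 18x)) has singularities at both 1/8 and 1/18, so its radius of convergence is the distance to the nearest one:
min(1/8, 1/18) = 1/18.

1/18


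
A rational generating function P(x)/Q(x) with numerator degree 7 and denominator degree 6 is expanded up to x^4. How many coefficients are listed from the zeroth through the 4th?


Expanding up to x^4 gives the coefficients for x^0, x^1, ..., x^4.
That is 4 + 1 = 5 coefficients in total.

5


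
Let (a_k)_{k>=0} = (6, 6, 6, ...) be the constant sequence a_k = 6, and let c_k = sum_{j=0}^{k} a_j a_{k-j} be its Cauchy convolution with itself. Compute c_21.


Since a_j = 6 for all j >= 0, the convolution sum becomes
c_k = sum_{j=0}^{k} 6 * 6 = 36 * (k + 1).
Equivalently, the generating function of (a_k) is 6/(1 - x) and its square is 36/(1 - x)^2 = sum_{k>=0} 36(k + 1) x^k.
For k = 21: 36 * 22 = 792.

792


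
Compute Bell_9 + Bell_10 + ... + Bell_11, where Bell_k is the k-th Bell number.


Recall Bell_k counts set partitions of a k-set (with Bell_0 = 1 by convention).
Bell_9 through Bell_11: 21147, 115975, 678570
Sum = 21147 + 115975 + 678570 = 815692.

815692


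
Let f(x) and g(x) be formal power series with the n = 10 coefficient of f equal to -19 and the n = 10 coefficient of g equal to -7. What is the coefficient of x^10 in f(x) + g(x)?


Addition of formal power series is termwise.
The coefficient of x^10 in f + g = -19 + -7
= -26

-26


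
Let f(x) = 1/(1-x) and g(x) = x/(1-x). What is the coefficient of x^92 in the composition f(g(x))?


First simplify the composition: f(g(x)) = 1/(1 - x/(1-x)) = (1-x)/((1-x) - x) = (1-x)/(1-2x).
Now extract the coefficient. Write (1-x)/(1-2x) = 1/(1-2x) - x/(1-2x).
The coefficient of x^n in 1/(1-2x) is 2^n, and in x/(1-2x) is 2^(n-1) (for n >= 1).
So the coefficient of x^92 is 2^92 - 2^91 = 4951760157141521099596496896 - 2475880078570760549798248448 = 2475880078570760549798248448.

2475880078570760549798248448


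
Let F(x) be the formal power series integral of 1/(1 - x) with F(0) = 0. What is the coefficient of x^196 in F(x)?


1/(1 - x) = sum_{k>=0} x^k. Integrating termwise and using F(0) = 0 gives
F(x) = sum_{k>=0} x^(k+1) / (k+1) = sum_{m>=1} x^m / m = -ln(1 - x).
So the coefficient of x^196 is 1/196 = 1/196.

1/196


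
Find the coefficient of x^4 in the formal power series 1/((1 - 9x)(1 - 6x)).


By partial fractions or Cauchy convolution:
The coefficient equals sum_{k=0}^{4} 9^k * 6^(4-k).
= 17091

17091


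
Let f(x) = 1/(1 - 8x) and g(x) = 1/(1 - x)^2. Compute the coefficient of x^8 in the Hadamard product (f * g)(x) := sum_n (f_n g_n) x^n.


f has coefficients f_k = 8^k. For g = 1/(1 - x)^2 the coefficient is g_k = C(k + 1, 1) = k + 1. The Hadamard coefficient is (f * g)_k = 8^k * (k + 1).
For k = 8: 8^8 * 9 = 16777216 * 9 = 150994944.

150994944


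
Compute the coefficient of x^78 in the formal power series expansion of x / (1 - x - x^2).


Let f(x) = sum_{k>=0} a_k x^k. Multiplying f(x) * (1 - x - x^2) = x and matching coefficients gives a_0 = 0, a_1 = 1, and a_k = a_{k-1} + a_{k-2} for k >= 2. These are the Fibonacci numbers F_k.
Iterating from F_0 = 0, F_1 = 1:
F_0=0, F_1=1, F_2=1, F_3=2, F_4=3, F_5=5, F_6=8, F_7=13, F_8=21, F_9=34, ...
F_78 = 8944394323791464.

8944394323791464


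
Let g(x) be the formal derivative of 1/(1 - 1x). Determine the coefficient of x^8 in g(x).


Differentiate termwise: d/dx sum_{k>=0} 1^k x^k = sum_{k>=1} k 1^k x^(k-1) = sum_{j>=0} (j+1) 1^(j+1) x^j.
Equivalently, d/dx [1/(1 - 1x)] = 1/(1 - 1x)^2.
For j = 8: 9 * 1^9 = 9 * 1 = 9.

9


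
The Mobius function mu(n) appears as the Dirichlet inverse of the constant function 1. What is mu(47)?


47 = 47 (all distinct primes).
mu(47) = (-1)^1 = -1

-1


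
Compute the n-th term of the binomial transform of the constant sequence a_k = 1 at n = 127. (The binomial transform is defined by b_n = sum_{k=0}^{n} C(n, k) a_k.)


With a_k = 1 for all k, b_n = sum_{k=0}^{n} C(n, k) = 2^n by the binomial theorem.
For n = 127: 2^127 = 170141183460469231731687303715884105728.

170141183460469231731687303715884105728


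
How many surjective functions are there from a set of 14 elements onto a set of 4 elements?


By inclusion-exclusion on which target elements are missed, the number of surjections from an n-set onto a k-set is
surj(n, k) = sum_{j=0}^{k} (-1)^j C(k, j) (k - j)^n.
Equivalently surj(n, k) = k! * S(n, k), where S(n, k) is the Stirling number of the second kind.
For n = 14, k = 4:
S(14, 4) = 10391745, so
surj = 4! * 10391745 = 24 * 10391745 = 249401880.

249401880


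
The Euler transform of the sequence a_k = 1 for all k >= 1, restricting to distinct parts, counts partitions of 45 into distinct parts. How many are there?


Partitions of 45 into distinct parts can be computed via generating function.
Product (1+x)(1+x^2)(1+x^3)...
The coefficient of x^45 = 2048

2048


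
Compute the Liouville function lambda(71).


The Liouville function is lambda(k) = (-1)^Omega(k), where Omega(k) counts the prime factors of k with multiplicity.
Factoring: 71 = 71, so Omega(71) = 1.
lambda(71) = (-1)^1 = -1.

-1


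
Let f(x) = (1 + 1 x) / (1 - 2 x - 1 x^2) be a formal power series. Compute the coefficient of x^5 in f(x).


Write f(x) = sum_{k>=0} a_k x^k. Multiplying both sides by 1 - 2 x - 1 x^2 gives
(1 - 2 x - 1 x^2) sum_{k>=0} a_k x^k = 1 + 1 x.
Matching coefficients:
 x^0: a_0 = 1
 x^1: a_1 - 2 a_0 = 1  =>  a_1 = 2*1 + 1 = 3
 x^k (k >= 2): a_k = 2 a_{k-1} + 1 a_{k-2}.
Iterating: a_2 = 7, a_3 = 17, a_4 = 41, a_5 = 99.
So the coefficient of x^5 is 99.

99


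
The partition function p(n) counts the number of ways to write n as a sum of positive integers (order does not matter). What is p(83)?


Using the generating function prod_{k>=1} 1/(1-x^k), we compute p(83).
By dynamic programming over parts 1 through 83:
p(83) = 23338469

23338469


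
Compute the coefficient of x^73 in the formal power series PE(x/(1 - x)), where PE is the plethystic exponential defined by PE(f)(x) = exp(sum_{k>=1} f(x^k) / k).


For f(x) = x/(1 - x) we have
sum_{k>=1} f(x^k) / k = sum_{k>=1} (1/k) * x^k / (1 - x^k) = sum_{k, m >= 1} x^(k m) / k,
which after exponentiating simplifies to
PE(x/(1 - x)) = prod_{k>=1} 1 / (1 - x^k).
This is the generating function for the partition function p(n), so the coefficient of x^73 is p(73).
Computing p(73) by dynamic programming over parts 1, 2, ..., 73: p(73) = 6185689.

6185689


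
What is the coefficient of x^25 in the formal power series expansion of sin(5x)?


The Maclaurin series is sin(t) = sum_{k>=0} (-1)^k t^(2k+1) / (2k+1)!, so substituting t = 5x, only odd powers of x are nonzero, with coefficient of x^(2k+1) equal to (-1)^k 5^(2k+1) / (2k+1)!.
Write 25 = 2*12 + 1, giving the coefficient (-1)^12 * 5^25 / 25! = 298023223876953125/15511210043330985984000000 = 19073486328125/992717442773183102976.

19073486328125/992717442773183102976


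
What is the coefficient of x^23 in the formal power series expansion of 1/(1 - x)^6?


The negative binomial / multiset identity is
1/(1 - x)^r = sum_{k>=0} C(k + r - 1, r - 1) x^k.
Here r = 6 and k = 23, so the coefficient is
C(23 + 5, 5) = C(28, 5)
= 98280

98280


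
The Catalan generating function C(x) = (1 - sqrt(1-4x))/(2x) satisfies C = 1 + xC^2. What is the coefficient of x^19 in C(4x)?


Substituting x -> 4x scales the n-th coefficient by 4^n, so [x^19] C(4x) = 4^19 * C_19.
C_19 = C(2*19, 19)/(20) = 35345263800/20 = 1767263190.
So 4^19 * 1767263190 = 274877906944 * 1767263190 = 485781606686376591360.

485781606686376591360


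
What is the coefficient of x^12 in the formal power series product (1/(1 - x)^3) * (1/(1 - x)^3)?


Combine the factors: (1/(1 - x)^3) * (1/(1 - x)^3) = 1/(1 - x)^6.
Then use 1/(1 - x)^r = sum_{k>=0} C(k + r - 1, r - 1) x^k with r = 6 and k = 12:
C(17, 5) = 6188.

6188


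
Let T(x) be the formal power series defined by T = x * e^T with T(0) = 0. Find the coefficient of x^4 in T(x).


Apply the Lagrange inversion formula: if T = x * phi(T) with phi(t) = e^t, then
[x^n] T = (1/n) [t^(n-1)] phi(t)^n = (1/n) [t^(n-1)] e^(n t) = (1/n) * n^(n-1) / (n-1)! = n^(n-1) / n!.
When c = 1 this is the Cayley count of rooted labeled trees on n vertices, divided by n!.
For n = 4: 4^3 / 4! = 64/24 = 8/3.

8/3


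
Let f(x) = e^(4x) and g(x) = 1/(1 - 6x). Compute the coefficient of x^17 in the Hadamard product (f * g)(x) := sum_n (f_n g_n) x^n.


Expanding: f_k = 4^k/k! (from e^(4x)) and g_k = 6^k (from 1/(1 - 6x)). So the Hadamard coefficient (f * g)_k = 4^k 6^k / k! = (24)^k / k!.
For k = 17: 24^17/17! = 290797794982682557415424/355687428096000 = 12173449145352192/14889875.

12173449145352192/14889875


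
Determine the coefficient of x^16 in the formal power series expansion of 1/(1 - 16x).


The geometric series identity gives 1/(1 - c x) = sum_{k>=0} c^k x^k, so the coefficient of x^k is c^k.
Here c = 16 and k = 16.
Computing: 16^16 = 18446744073709551616

18446744073709551616


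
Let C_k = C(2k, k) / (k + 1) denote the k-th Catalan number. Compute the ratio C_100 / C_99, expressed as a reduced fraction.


Using C_k = (2k)! / (k! (k+1)!), the ratio C_{k+1}/C_k simplifies to
C_{k+1}/C_k = [(2k+2)! / ((k+1)! (k+2)!)] * [k! (k+1)! / (2k)!]
 = (2k+2)(2k+1) / ((k+1)(k+2)) = 2(2k+1) / (k+2).
For k = 99: 2(2*99 + 1) / (99 + 2) = 398/101 = 398/101.

398/101


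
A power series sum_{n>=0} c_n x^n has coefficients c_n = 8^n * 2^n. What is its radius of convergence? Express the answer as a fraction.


By the root test (Cauchy-Hadamard), the radius is R = 1 / limsup_n |c_n|^(1/n).
Here |c_n|^(1/n) = (8^n * 2^n)^(1/n) = 8 * 2 = 16 for all n.
So R = 1/16 = 1/16.

1/16


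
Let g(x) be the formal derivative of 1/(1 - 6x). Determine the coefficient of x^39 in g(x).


Differentiate termwise: d/dx sum_{k>=0} 6^k x^k = sum_{k>=1} k 6^k x^(k-1) = sum_{j>=0} (j+1) 6^(j+1) x^j.
Equivalently, d/dx [1/(1 - 6x)] = 6/(1 - 6x)^2.
For j = 39: 40 * 6^40 = 40 * 13367494538843734067838845976576 = 534699781553749362713553839063040.

534699781553749362713553839063040


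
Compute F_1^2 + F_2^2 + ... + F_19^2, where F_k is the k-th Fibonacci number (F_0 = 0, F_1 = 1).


There is a standard identity sum_{k=0}^{N} F_k^2 = F_N * F_{N+1} (proved inductively from the telescoping relation F_k^2 = F_k F_{k+1} - F_{k-1} F_k). Then
sum_{k=1}^{19} F_k^2 = F_19 F_20 - F_0 F_1.
Computing: F_19 = 4181, F_20 = 6765, F_0 = 0, F_1 = 1.
Sum = 4181 * 6765 - 0 * 1 = 28284465.

28284465


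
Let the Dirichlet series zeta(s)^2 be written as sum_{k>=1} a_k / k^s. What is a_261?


The Dirichlet convolution of the constant function 1 with itself gives (1 * 1)(k) = sum_{d | k} 1 = d(k), the number of positive divisors of k.
Since zeta(s) = sum_{k>=1} 1/k^s, we have zeta(s)^2 = sum_{k>=1} d(k)/k^s, so a_k = d(k).
For k = 261: the divisors are 1, 3, 9, 29, 87, 261.
Count = 6.

6


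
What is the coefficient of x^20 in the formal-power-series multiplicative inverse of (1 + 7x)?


The inverse is 1/(1 + 7x). Apply the geometric identity 1/(1 - y) = sum_{k>=0} y^k with y = -7x:
1/(1 + 7x) = sum_{k>=0} (-7)^k x^k.
So the coefficient of x^20 is (-7)^20 = 79792266297612001.

79792266297612001


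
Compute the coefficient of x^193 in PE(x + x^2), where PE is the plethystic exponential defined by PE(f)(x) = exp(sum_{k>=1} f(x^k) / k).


With f(x) = x + x^2, the exponent is sum_{k>=1} (x^k + x^(2k)) / k = -ln(1 - x) - ln(1 - x^2). Exponentiating:
PE(x + x^2) = 1 / ((1 - x)(1 - x^2)).
This is the generating function for partitions of n into parts of size 1 or 2. The number of 2's can be any j in 0..96, and the rest are 1's, so
[x^193] = floor(193/2) + 1 = 97.

97


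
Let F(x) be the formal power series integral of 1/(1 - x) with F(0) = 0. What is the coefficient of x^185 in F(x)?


1/(1 - x) = sum_{k>=0} x^k. Integrating termwise and using F(0) = 0 gives
F(x) = sum_{k>=0} x^(k+1) / (k+1) = sum_{m>=1} x^m / m = -ln(1 - x).
So the coefficient of x^185 is 1/185 = 1/185.

1/185


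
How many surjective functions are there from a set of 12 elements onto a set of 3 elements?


By inclusion-exclusion on which target elements are missed, the number of surjections from an n-set onto a k-set is
surj(n, k) = sum_{j=0}^{k} (-1)^j C(k, j) (k - j)^n.
Equivalently surj(n, k) = k! * S(n, k), where S(n, k) is the Stirling number of the second kind.
For n = 12, k = 3:
S(12, 3) = 86526, so
surj = 3! * 86526 = 6 * 86526 = 519156.

519156


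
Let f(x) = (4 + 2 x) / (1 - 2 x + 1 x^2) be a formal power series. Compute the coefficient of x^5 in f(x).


Write f(x) = sum_{k>=0} a_k x^k. Multiplying both sides by 1 - 2 x + 1 x^2 gives
(1 - 2 x + 1 x^2) sum_{k>=0} a_k x^k = 4 + 2 x.
Matching coefficients:
 x^0: a_0 = 4
 x^1: a_1 - 2 a_0 = 2  =>  a_1 = 2*4 + 2 = 10
 x^k (k >= 2): a_k = 2 a_{k-1} - 1 a_{k-2}.
Iterating: a_2 = 16, a_3 = 22, a_4 = 28, a_5 = 34.
So the coefficient of x^5 is 34.

34


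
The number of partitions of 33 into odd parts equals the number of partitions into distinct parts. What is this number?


Computing partitions of 33 into odd parts (1, 3, 5, ...):
Using the generating function prod_{k>=0} 1/(1-x^(2k+1)),
the count is 448

448


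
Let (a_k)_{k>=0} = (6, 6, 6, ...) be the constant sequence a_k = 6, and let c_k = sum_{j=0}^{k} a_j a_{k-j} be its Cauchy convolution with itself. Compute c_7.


Since a_j = 6 for all j >= 0, the convolution sum becomes
c_k = sum_{j=0}^{k} 6 * 6 = 36 * (k + 1).
Equivalently, the generating function of (a_k) is 6/(1 - x) and its square is 36/(1 - x)^2 = sum_{k>=0} 36(k + 1) x^k.
For k = 7: 36 * 8 = 288.

288


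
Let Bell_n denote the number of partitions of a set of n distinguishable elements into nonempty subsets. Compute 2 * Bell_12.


Bell_12 can be computed from the Bell triangle or from Dobinski's identity Bell_n = (1/e) * sum_{k>=0} k^n / k!.
Computing Bell_12 = 4213597.
Then 2 * 4213597 = 8427194.

8427194


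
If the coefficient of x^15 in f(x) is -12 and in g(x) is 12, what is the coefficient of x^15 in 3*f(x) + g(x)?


Scalar multiplication scales coefficients: 3 * -12 = -36.
Then add the g coefficient: -36 + 12
= -24

-24


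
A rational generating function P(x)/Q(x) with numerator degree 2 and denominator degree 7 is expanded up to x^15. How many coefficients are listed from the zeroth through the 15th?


Expanding up to x^15 gives the coefficients for x^0, x^1, ..., x^15.
That is 15 + 1 = 16 coefficients in total.

16


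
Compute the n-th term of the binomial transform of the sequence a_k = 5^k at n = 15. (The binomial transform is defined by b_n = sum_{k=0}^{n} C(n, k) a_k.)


With a_k = 5^k, b_n = sum_{k=0}^{n} C(n, k) 5^k = (1 + 5)^n by the binomial theorem.
For n = 15: (1 + 5)^15 = 6^15 = 470184984576.

470184984576


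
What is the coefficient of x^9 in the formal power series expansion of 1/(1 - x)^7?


The expansion 1/(1 - x)^r = sum_{k>=0} C(k + r - 1, r - 1) x^k follows from the multiset / negative-binomial theorem (or from repeated differentiation of the geometric series).
For r = 7 and k = 9:
C(15, 6) = 1307674368000 / (720 * 362880) = 5005.

5005
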